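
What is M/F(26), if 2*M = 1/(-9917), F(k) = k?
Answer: -1/515684 ≈ -1.9392e-6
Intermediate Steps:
M = -1/19834 (M = (½)/(-9917) = (½)*(-1/9917) = -1/19834 ≈ -5.0418e-5)
M/F(26) = -1/19834/26 = -1/19834*1/26 = -1/515684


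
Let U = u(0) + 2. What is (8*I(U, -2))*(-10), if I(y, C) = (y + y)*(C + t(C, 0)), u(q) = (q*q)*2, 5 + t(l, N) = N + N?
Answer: 2240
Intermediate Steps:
t(l, N) = -5 + 2*N (t(l, N) = -5 + (N + N) = -5 + 2*N)
u(q) = 2*q**2 (u(q) = q**2*2 = 2*q**2)
U = 2 (U = 2*0**2 + 2 = 2*0 + 2 = 0 + 2 = 2)
I(y, C) = 2*y*(-5 + C) (I(y, C) = (y + y)*(C + (-5 + 2*0)) = (2*y)*(C + (-5 + 0)) = (2*y)*(C - 5) = (2*y)*(-5 + C) = 2*y*(-5 + C))
(8*I(U, -2))*(-10) = (8*(2*2*(-5 - 2)))*(-10) = (8*(2*2*(-7)))*(-10) = (8*(-28))*(-10) = -224*(-10) = 2240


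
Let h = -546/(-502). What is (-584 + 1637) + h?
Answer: 264576/251 ≈ 1054.1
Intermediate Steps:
h = 273/251 (h = -546*(-1/502) = 273/251 ≈ 1.0877)
(-584 + 1637) + h = (-584 + 1637) + 273/251 = 1053 + 273/251 = 264576/251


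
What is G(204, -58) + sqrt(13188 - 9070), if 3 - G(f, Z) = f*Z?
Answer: 11835 + sqrt(4118) ≈ 11899.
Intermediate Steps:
G(f, Z) = 3 - Z*f (G(f, Z) = 3 - f*Z = 3 - Z*f)
G(204, -58) + sqrt(13188 - 9070) = (3 - 1*(-58)*204) + sqrt(13188 - 9070) = (3 + 11832) + sqrt(4118) = 11835 + sqrt(4118)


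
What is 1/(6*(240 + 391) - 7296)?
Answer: -1/3510 ≈ -0.00028490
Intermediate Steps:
1/(6*(240 + 391) - 7296) = 1/(6*631 - 7296) = 1/(3786 - 7296) = 1/(-3510) = -1/3510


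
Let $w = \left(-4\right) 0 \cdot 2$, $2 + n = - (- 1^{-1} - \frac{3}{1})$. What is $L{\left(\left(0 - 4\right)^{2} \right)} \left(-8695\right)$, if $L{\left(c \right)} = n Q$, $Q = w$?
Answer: $0$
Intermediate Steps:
$n = 2$ ($n = -2 - \left(- 1^{-1} - \frac{3}{1}\right) = -2 - \left(\left(-1\right) 1 - 3\right) = -2 - \left(-1 - 3\right) = -2 - -4 = -2 + 4 = 2$)
$w = 0$ ($w = 0 \cdot 2 = 0$)
$Q = 0$
$L{\left(c \right)} = 0$ ($L{\left(c \right)} = 2 \cdot 0 = 0$)
$L{\left(\left(0 - 4\right)^{2} \right)} \left(-8695\right) = 0 \left(-8695\right) = 0$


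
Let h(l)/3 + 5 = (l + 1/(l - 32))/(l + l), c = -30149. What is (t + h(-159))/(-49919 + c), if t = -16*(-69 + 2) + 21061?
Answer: -223915699/810528364 ≈ -0.27626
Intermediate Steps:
t = 22133 (t = -16*(-67) + 21061 = 1072 + 21061 = 22133)
h(l) = -15 + 3*(l + 1/(-32 + l))/(2*l) (h(l) = -15 + 3*((l + 1/(l - 32))/(l + l)) = -15 + 3*((l + 1/(-32 + l))/((2*l))) = -15 + 3*((l + 1/(-32 + l))*(1/(2*l))) = -15 + 3*((l + 1/(-32 + l))/(2*l)) = -15 + 3*(l + 1/(-32 + l))/(2*l))
(t + h(-159))/(-49919 + c) = (22133 + (3/2)*(1 - 9*(-159)² + 288*(-159))/(-159*(-32 - 159)))/(-49919 - 30149) = (22133 + (3/2)*(-1/159)*(1 - 9*25281 - 45792)/(-191))/(-80068) = (22133 + (3/2)*(-1/159)*(-1/191)*(1 - 227529 - 45792))*(-1/80068) = (22133 + (3/2)*(-1/159)*(-1/191)*(-273320))*(-1/80068) = (22133 - 136660/10123)*(-1/80068) = (223915699/10123)*(-1/80068) = -223915699/810528364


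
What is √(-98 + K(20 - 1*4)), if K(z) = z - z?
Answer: 7*I*√2 ≈ 9.8995*I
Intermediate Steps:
K(z) = 0
√(-98 + K(20 - 1*4)) = √(-98 + 0) = √(-98) = 7*I*√2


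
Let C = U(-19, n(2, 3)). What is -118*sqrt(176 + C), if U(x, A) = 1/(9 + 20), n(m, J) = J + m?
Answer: -118*sqrt(148045)/29 ≈ -1565.6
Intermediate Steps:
U(x, A) = 1/29
C = 1/29 ≈ 0.034483
-118*sqrt(176 + C) = -118*sqrt(176 + 1/29) = -118*sqrt(148045)/29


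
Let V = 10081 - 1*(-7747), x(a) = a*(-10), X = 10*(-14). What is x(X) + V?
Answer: 19228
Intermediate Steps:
X = -140
x(a) = -10*a
V = 17828 (V = 10081 + 7747 = 17828)
x(X) + V = -10*(-140) + 17828 = 1400 + 17828 = 19228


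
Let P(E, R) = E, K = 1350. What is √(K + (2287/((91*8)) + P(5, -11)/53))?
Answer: √503649019146/19292 ≈ 36.786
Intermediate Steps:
√(K + (2287/((91*8)) + P(5, -11)/53)) = √(1350 + (2287/((91*8)) + 5/53)) = √(1350 + (2287/728 + 5*(1/53))) = √(1350 + (2287*(1/728) + 5/53)) = √(1350 + (2287/728 + 5/53)) = √(1350 + 124851/38584) = √(52213251/38584) = √503649019146/19292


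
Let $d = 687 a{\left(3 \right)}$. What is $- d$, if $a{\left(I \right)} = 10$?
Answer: $-6870$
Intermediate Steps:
$d = 6870$ ($d = 687 \cdot 10 = 6870$)
$- d = \left(-1\right) 6870 = -6870$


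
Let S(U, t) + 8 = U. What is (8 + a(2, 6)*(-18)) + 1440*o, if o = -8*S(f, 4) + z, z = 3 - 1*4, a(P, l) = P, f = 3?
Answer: 56132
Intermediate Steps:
S(U, t) = -8 + U
z = -1 (z = 3 - 4 = -1)
o = 39 (o = -8*(-8 + 3) - 1 = -8*(-5) - 1 = 40 - 1 = 39)
(8 + a(2, 6)*(-18)) + 1440*o = (8 + 2*(-18)) + 1440*39 = (8 - 36) + 56160 = -28 + 56160 = 56132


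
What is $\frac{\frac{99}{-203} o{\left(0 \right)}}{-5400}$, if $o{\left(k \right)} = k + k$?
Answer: $0$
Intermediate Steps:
$o{\left(k \right)} = 2 k$
$\frac{\frac{99}{-203} o{\left(0 \right)}}{-5400} = \frac{\frac{99}{-203} \cdot 2 \cdot 0}{-5400} = 99 \left(- \frac{1}{203}\right) 0 \left(- \frac{1}{5400}\right) = \left(- \frac{99}{203}\right) 0 \left(- \frac{1}{5400}\right) = 0 \left(- \frac{1}{5400}\right) = 0$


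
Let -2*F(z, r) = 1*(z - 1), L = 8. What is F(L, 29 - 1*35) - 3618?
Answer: -7243/2 ≈ -3621.5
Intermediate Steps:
F(z, r) = ½ - z/2 (F(z, r) = -(z - 1)/2 = -(-1 + z)/2 = ½ - z/2)
F(L, 29 - 1*35) - 3618 = (½ - ½*8) - 3618 = (½ - 4) - 3618 = -7/2 - 3618 = -7243/2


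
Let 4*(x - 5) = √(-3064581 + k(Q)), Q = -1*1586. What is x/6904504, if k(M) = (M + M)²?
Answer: 5/6904504 + √6997003/27618016 ≈ 9.6502e-5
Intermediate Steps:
Q = -1586
k(M) = 4*M² (k(M) = (2*M)² = 4*M²)
x = 5 + √6997003/4 (x = 5 + √(-3064581 + 4*(-1586)²)/4 = 5 + √(-3064581 + 4*2515396)/4 = 5 + √(-3064581 + 10061584)/4 = 5 + √6997003/4 ≈ 666.30)
x/6904504 = (5 + √6997003/4)/6904504 = (5 + √6997003/4)*(1/6904504) = 5/6904504 + √6997003/27618016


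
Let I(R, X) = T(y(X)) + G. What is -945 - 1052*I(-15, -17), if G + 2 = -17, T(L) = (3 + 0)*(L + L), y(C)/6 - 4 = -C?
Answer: -776269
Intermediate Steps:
y(C) = 24 - 6*C (y(C) = 24 + 6*(-C) = 24 - 6*C)
T(L) = 6*L (T(L) = 3*(2*L) = 6*L)
G = -19 (G = -2 - 17 = -19)
I(R, X) = 125 - 36*X (I(R, X) = 6*(24 - 6*X) - 19 = (144 - 36*X) - 19 = 125 - 36*X)
-945 - 1052*I(-15, -17) = -945 - 1052*(125 - 36*(-17)) = -945 - 1052*(125 + 612) = -945 - 1052*737 = -945 - 775324 = -776269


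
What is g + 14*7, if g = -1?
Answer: 97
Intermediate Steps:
g + 14*7 = -1 + 14*7 = -1 + 98 = 97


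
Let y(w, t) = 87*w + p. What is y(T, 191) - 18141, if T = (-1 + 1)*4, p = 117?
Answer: -18024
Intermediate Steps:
T = 0 (T = 0*4 = 0)
y(w, t) = 117 + 87*w (y(w, t) = 87*w + 117 = 117 + 87*w)
y(T, 191) - 18141 = (117 + 87*0) - 18141 = (117 + 0) - 18141 = 117 - 18141 = -18024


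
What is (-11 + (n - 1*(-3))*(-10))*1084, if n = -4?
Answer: -1084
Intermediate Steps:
(-11 + (n - 1*(-3))*(-10))*1084 = (-11 + (-4 - 1*(-3))*(-10))*1084 = (-11 + (-4 + 3)*(-10))*1084 = (-11 - 1*(-10))*1084 = (-11 + 10)*1084 = -1*1084 = -1084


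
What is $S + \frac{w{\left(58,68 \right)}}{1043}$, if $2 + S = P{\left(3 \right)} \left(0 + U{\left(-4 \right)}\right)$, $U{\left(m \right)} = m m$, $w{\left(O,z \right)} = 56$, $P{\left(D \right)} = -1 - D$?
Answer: $- \frac{9826}{149} \approx -65.946$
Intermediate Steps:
$U{\left(m \right)} = m^{2}$
$S = -66$ ($S = -2 + \left(-1 - 3\right) \left(0 + \left(-4\right)^{2}\right) = -2 + \left(-1 - 3\right) \left(0 + 16\right) = -2 - 64 = -66$)
$S + \frac{w{\left(58,68 \right)}}{1043} = -66 + \frac{56}{1043} = -66 + 56 \cdot \frac{1}{1043} = -66 + \frac{8}{149} = - \frac{9826}{149}$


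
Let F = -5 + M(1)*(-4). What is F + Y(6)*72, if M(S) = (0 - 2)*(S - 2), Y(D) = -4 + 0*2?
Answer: -301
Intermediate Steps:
Y(D) = -4 (Y(D) = -4 + 0 = -4)
M(S) = 4 - 2*S (M(S) = -2*(-2 + S) = 4 - 2*S)
F = -13 (F = -5 + (4 - 2*1)*(-4) = -5 + (4 - 2)*(-4) = -5 + 2*(-4) = -5 - 8 = -13)
F + Y(6)*72 = -13 - 4*72 = -13 - 288 = -301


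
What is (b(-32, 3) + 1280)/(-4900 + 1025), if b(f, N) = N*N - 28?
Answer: -1261/3875 ≈ -0.32542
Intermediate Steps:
b(f, N) = -28 + N**2 (b(f, N) = N**2 - 28 = -28 + N**2)
(b(-32, 3) + 1280)/(-4900 + 1025) = ((-28 + 3**2) + 1280)/(-4900 + 1025) = ((-28 + 9) + 1280)/(-3875) = (-19 + 1280)*(-1/3875) = 1261*(-1/3875) = -1261/3875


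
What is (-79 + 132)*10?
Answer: 530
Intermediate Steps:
(-79 + 132)*10 = 53*10 = 530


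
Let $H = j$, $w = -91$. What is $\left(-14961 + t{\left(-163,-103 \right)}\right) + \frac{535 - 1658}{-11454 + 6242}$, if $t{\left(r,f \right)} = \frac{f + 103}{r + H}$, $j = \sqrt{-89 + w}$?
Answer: $- \frac{77975609}{5212} \approx -14961.0$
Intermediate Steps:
$j = 6 i \sqrt{5}$ ($j = \sqrt{-89 - 91} = \sqrt{-180} = 6 i \sqrt{5} \approx 13.416 i$)
$H = 6 i \sqrt{5} \approx 13.416 i$
$t{\left(r,f \right)} = \frac{103 + f}{r + 6 i \sqrt{5}}$ ($t{\left(r,f \right)} = \frac{f + 103}{r + 6 i \sqrt{5}} = \frac{103 + f}{r + 6 i \sqrt{5}}$)
$\left(-14961 + t{\left(-163,-103 \right)}\right) + \frac{535 - 1658}{-11454 + 6242} = \left(-14961 + \frac{103 - 103}{-163 + 6 i \sqrt{5}}\right) + \frac{535 - 1658}{-11454 + 6242} = \left(-14961 + \frac{1}{-163 + 6 i \sqrt{5}} \cdot 0\right) - \frac{1123}{-5212} = \left(-14961 + 0\right) - - \frac{1123}{5212} = -14961 + \frac{1123}{5212} = - \frac{77975609}{5212}$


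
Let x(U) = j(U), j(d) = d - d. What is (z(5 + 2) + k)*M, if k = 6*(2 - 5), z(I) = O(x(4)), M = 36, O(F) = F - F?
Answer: -648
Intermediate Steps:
j(d) = 0
x(U) = 0
O(F) = 0
z(I) = 0
k = -18 (k = 6*(-3) = -18)
(z(5 + 2) + k)*M = (0 - 18)*36 = -18*36 = -648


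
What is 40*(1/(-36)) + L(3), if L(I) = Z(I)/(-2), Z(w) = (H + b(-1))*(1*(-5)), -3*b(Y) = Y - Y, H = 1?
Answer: 25/18 ≈ 1.3889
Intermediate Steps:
b(Y) = 0 (b(Y) = -(Y - Y)/3 = -1/3*0 = 0)
Z(w) = -5 (Z(w) = (1 + 0)*(1*(-5)) = 1*(-5) = -5)
L(I) = 5/2 (L(I) = -5/(-2) = -5*(-1/2) = 5/2)
40*(1/(-36)) + L(3) = 40*(1/(-36)) + 5/2 = 40*(1*(-1/36)) + 5/2 = 40*(-1/36) + 5/2 = -10/9 + 5/2 = 25/18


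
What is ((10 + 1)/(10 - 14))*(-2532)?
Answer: 6963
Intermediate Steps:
((10 + 1)/(10 - 14))*(-2532) = (11/(-4))*(-2532) = (11*(-¼))*(-2532) = -11/4*(-2532) = 6963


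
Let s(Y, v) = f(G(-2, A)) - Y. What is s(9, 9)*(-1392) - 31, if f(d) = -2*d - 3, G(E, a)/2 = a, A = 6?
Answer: 50081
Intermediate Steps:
G(E, a) = 2*a
f(d) = -3 - 2*d
s(Y, v) = -27 - Y (s(Y, v) = (-3 - 4*6) - Y = (-3 - 2*12) - Y = (-3 - 24) - Y = -27 - Y)
s(9, 9)*(-1392) - 31 = (-27 - 1*9)*(-1392) - 31 = (-27 - 9)*(-1392) - 31 = -36*(-1392) - 31 = 50112 - 31 = 50081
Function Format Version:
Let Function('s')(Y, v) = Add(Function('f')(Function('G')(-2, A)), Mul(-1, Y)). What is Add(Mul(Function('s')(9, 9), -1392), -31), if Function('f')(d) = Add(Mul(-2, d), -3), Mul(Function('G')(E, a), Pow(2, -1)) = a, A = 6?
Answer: 50081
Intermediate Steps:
Function('G')(E, a) = Mul(2, a)
Function('f')(d) = Add(-3, Mul(-2, d))
Function('s')(Y, v) = Add(-27, Mul(-1, Y)) (Function('s')(Y, v) = Add(Add(-3, Mul(-2, Mul(2, 6))), Mul(-1, Y)) = Add(Add(-3, Mul(-2, 12)), Mul(-1, Y)) = Add(Add(-3, -24), Mul(-1, Y)) = Add(-27, Mul(-1, Y)))
Add(Mul(Function('s')(9, 9), -1392), -31) = Add(Mul(Add(-27, Mul(-1, 9)), -1392), -31) = Add(Mul(Add(-27, -9), -1392), -31) = Add(Mul(-36, -1392), -31) = Add(50112, -31) = 50081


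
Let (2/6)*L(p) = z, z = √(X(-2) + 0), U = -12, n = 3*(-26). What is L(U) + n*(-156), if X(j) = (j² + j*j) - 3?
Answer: 12168 + 3*√5 ≈ 12175.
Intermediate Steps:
X(j) = -3 + 2*j² (X(j) = (j² + j²) - 3 = 2*j² - 3 = -3 + 2*j²)
n = -78
z = √5 (z = √((-3 + 2*(-2)²) + 0) = √((-3 + 2*4) + 0) = √((-3 + 8) + 0) = √(5 + 0) = √5 ≈ 2.2361)
L(p) = 3*√5
L(U) + n*(-156) = 3*√5 - 78*(-156) = 3*√5 + 12168 = 12168 + 3*√5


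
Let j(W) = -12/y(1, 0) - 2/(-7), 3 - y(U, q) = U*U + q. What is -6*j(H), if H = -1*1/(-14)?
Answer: 240/7 ≈ 34.286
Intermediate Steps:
H = 1/14 (H = -1*(-1/14) = 1/14 ≈ 0.071429)
y(U, q) = 3 - q - U**2 (y(U, q) = 3 - (U*U + q) = 3 - (U**2 + q) = 3 - (q + U**2) = 3 + (-q - U**2) = 3 - q - U**2)
j(W) = -40/7 (j(W) = -12/(3 - 1*0 - 1*1**2) - 2/(-7) = -12/(3 + 0 - 1*1) - 2*(-1/7) = -12/(3 + 0 - 1) + 2/7 = -12/2 + 2/7 = -12*1/2 + 2/7 = -6 + 2/7 = -40/7)
-6*j(H) = -6*(-40/7) = 240/7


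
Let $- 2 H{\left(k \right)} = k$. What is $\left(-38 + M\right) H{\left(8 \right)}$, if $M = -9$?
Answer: $188$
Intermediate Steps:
$H{\left(k \right)} = - \frac{k}{2}$
$\left(-38 + M\right) H{\left(8 \right)} = \left(-38 - 9\right) \left(\left(- \frac{1}{2}\right) 8\right) = \left(-47\right) \left(-4\right) = 188$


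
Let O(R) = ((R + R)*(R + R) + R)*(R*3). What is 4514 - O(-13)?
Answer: 30371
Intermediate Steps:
O(R) = 3*R*(R + 4*R²) (O(R) = ((2*R)*(2*R) + R)*(3*R) = (4*R² + R)*(3*R) = (R + 4*R²)*(3*R) = 3*R*(R + 4*R²))
4514 - O(-13) = 4514 - (-13)²*(3 + 12*(-13)) = 4514 - 169*(3 - 156) = 4514 - 169*(-153) = 4514 - 1*(-25857) = 4514 + 25857 = 30371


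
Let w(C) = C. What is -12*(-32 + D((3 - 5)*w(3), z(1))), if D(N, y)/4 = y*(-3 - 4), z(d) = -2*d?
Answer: -288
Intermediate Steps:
D(N, y) = -28*y (D(N, y) = 4*(y*(-3 - 4)) = 4*(y*(-7)) = 4*(-7*y) = -28*y)
-12*(-32 + D((3 - 5)*w(3), z(1))) = -12*(-32 - (-56)) = -12*(-32 - 28*(-2)) = -12*(-32 + 56) = -12*24 = -288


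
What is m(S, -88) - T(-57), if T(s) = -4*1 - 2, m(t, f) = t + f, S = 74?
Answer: -8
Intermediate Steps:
m(t, f) = f + t
T(s) = -6 (T(s) = -4 - 2 = -6)
m(S, -88) - T(-57) = (-88 + 74) - 1*(-6) = -14 + 6 = -8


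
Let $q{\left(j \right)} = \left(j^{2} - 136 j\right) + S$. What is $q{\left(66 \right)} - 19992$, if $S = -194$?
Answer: $-24806$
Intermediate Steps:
$q{\left(j \right)} = -194 + j^{2} - 136 j$ ($q{\left(j \right)} = \left(j^{2} - 136 j\right) - 194 = -194 + j^{2} - 136 j$)
$q{\left(66 \right)} - 19992 = \left(-194 + 66^{2} - 8976\right) - 19992 = \left(-194 + 4356 - 8976\right) - 19992 = -4814 - 19992 = -24806$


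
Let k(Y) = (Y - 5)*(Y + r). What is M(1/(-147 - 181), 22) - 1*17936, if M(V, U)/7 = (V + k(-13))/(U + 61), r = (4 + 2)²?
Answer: -489240215/27224 ≈ -17971.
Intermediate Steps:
r = 36 (r = 6² = 36)
k(Y) = (-5 + Y)*(36 + Y) (k(Y) = (Y - 5)*(Y + 36) = (-5 + Y)*(36 + Y))
M(V, U) = 7*(-414 + V)/(61 + U) (M(V, U) = 7*((V + (-180 + (-13)² + 31*(-13)))/(U + 61)) = 7*((V + (-180 + 169 - 403))/(61 + U)) = 7*((V - 414)/(61 + U)) = 7*((-414 + V)/(61 + U)) = 7*(-414 + V)/(61 + U))
M(1/(-147 - 181), 22) - 1*17936 = 7*(-414 + 1/(-147 - 181))/(61 + 22) - 1*17936 = 7*(-414 + 1/(-328))/83 - 17936 = 7*(1/83)*(-414 - 1/328) - 17936 = 7*(1/83)*(-135793/328) - 17936 = -950551/27224 - 17936 = -489240215/27224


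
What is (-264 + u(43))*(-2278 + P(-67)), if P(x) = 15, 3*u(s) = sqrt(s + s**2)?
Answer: 597432 - 4526*sqrt(473)/3 ≈ 5.6462e+5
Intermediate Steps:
u(s) = sqrt(s + s**2)/3
(-264 + u(43))*(-2278 + P(-67)) = (-264 + sqrt(43*(1 + 43))/3)*(-2278 + 15) = (-264 + sqrt(43*44)/3)*(-2263) = (-264 + sqrt(1892)/3)*(-2263) = (-264 + (2*sqrt(473))/3)*(-2263) = (-264 + 2*sqrt(473)/3)*(-2263) = 597432 - 4526*sqrt(473)/3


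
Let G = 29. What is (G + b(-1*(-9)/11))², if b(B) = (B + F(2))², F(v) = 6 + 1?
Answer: 118919025/14641 ≈ 8122.3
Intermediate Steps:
F(v) = 7
b(B) = (7 + B)² (b(B) = (B + 7)² = (7 + B)²)
(G + b(-1*(-9)/11))² = (29 + (7 - 1*(-9)/11)²)² = (29 + (7 + 9*(1/11))²)² = (29 + (7 + 9/11)²)² = (29 + (86/11)²)² = (29 + 7396/121)² = (10905/121)² = 118919025/14641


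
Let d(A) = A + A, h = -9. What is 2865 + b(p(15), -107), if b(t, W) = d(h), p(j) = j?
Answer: 2847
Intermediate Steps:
d(A) = 2*A
b(t, W) = -18 (b(t, W) = 2*(-9) = -18)
2865 + b(p(15), -107) = 2865 - 18 = 2847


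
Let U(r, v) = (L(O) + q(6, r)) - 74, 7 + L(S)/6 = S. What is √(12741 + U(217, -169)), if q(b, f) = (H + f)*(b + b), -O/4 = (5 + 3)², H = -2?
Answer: √13669 ≈ 116.91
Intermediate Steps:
O = -256 (O = -4*(5 + 3)² = -4*8² = -4*64 = -256)
q(b, f) = 2*b*(-2 + f) (q(b, f) = (-2 + f)*(b + b) = (-2 + f)*(2*b) = 2*b*(-2 + f))
L(S) = -42 + 6*S
U(r, v) = -1676 + 12*r (U(r, v) = ((-42 + 6*(-256)) + 2*6*(-2 + r)) - 74 = ((-42 - 1536) + (-24 + 12*r)) - 74 = (-1578 + (-24 + 12*r)) - 74 = (-1602 + 12*r) - 74 = -1676 + 12*r)
√(12741 + U(217, -169)) = √(12741 + (-1676 + 12*217)) = √(12741 + (-1676 + 2604)) = √(12741 + 928) = √13669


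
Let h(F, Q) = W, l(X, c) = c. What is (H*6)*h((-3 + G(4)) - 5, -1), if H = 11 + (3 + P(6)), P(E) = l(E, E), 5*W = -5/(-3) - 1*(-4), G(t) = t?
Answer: 136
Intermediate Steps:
W = 17/15 (W = (-5/(-3) - 1*(-4))/5 = (-5*(-⅓) + 4)/5 = (5/3 + 4)/5 = (⅕)*(17/3) = 17/15 ≈ 1.1333)
P(E) = E
h(F, Q) = 17/15
H = 20 (H = 11 + (3 + 6) = 11 + 9 = 20)
(H*6)*h((-3 + G(4)) - 5, -1) = (20*6)*(17/15) = 120*(17/15) = 136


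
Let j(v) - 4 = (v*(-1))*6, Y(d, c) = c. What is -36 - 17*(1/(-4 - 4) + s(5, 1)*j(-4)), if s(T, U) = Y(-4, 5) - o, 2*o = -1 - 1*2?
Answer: -25023/8 ≈ -3127.9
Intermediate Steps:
o = -3/2 (o = (-1 - 1*2)/2 = (-1 - 2)/2 = (1/2)*(-3) = -3/2 ≈ -1.5000)
s(T, U) = 13/2 (s(T, U) = 5 - 1*(-3/2) = 5 + 3/2 = 13/2)
j(v) = 4 - 6*v (j(v) = 4 + (v*(-1))*6 = 4 - v*6 = 4 - 6*v)
-36 - 17*(1/(-4 - 4) + s(5, 1)*j(-4)) = -36 - 17*(1/(-4 - 4) + 13*(4 - 6*(-4))/2) = -36 - 17*(1/(-8) + 13*(4 + 24)/2) = -36 - 17*(-1/8 + (13/2)*28) = -36 - 17*(-1/8 + 182) = -36 - 17*1455/8 = -36 - 24735/8 = -25023/8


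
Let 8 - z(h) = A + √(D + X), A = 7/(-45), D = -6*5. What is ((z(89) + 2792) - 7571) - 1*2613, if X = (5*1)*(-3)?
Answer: -332273/45 - 3*I*√5 ≈ -7383.8 - 6.7082*I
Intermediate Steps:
D = -30
X = -15 (X = 5*(-3) = -15)
A = -7/45 (A = 7*(-1/45) = -7/45 ≈ -0.15556)
z(h) = 367/45 - 3*I*√5 (z(h) = 8 - (-7/45 + √(-30 - 15)) = 8 - (-7/45 + √(-45)) = 8 - (-7/45 + 3*I*√5) = 8 + (7/45 - 3*I*√5) = 367/45 - 3*I*√5)
((z(89) + 2792) - 7571) - 1*2613 = (((367/45 - 3*I*√5) + 2792) - 7571) - 1*2613 = ((126007/45 - 3*I*√5) - 7571) - 2613 = (-214688/45 - 3*I*√5) - 2613 = -332273/45 - 3*I*√5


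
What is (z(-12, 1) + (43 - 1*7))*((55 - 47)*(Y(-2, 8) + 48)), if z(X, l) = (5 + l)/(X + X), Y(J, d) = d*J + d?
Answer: 11440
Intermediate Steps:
Y(J, d) = d + J*d (Y(J, d) = J*d + d = d + J*d)
z(X, l) = (5 + l)/(2*X) (z(X, l) = (5 + l)/((2*X)) = (5 + l)*(1/(2*X)) = (5 + l)/(2*X))
(z(-12, 1) + (43 - 1*7))*((55 - 47)*(Y(-2, 8) + 48)) = ((½)*(5 + 1)/(-12) + (43 - 1*7))*((55 - 47)*(8*(1 - 2) + 48)) = ((½)*(-1/12)*6 + (43 - 7))*(8*(8*(-1) + 48)) = (-¼ + 36)*(8*(-8 + 48)) = 143*(8*40)/4 = (143/4)*320 = 11440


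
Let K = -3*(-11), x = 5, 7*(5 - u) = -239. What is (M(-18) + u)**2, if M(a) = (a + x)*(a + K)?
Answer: 1190281/49 ≈ 24291.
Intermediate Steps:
u = 274/7 (u = 5 - 1/7*(-239) = 5 + 239/7 = 274/7 ≈ 39.143)
K = 33
M(a) = (5 + a)*(33 + a) (M(a) = (a + 5)*(a + 33) = (5 + a)*(33 + a))
(M(-18) + u)**2 = ((165 + (-18)**2 + 38*(-18)) + 274/7)**2 = ((165 + 324 - 684) + 274/7)**2 = (-195 + 274/7)**2 = (-1091/7)**2 = 1190281/49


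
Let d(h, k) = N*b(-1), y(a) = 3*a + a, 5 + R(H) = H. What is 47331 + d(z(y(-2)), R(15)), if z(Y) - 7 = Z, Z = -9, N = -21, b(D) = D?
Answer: 47352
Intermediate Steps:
R(H) = -5 + H
y(a) = 4*a
z(Y) = -2 (z(Y) = 7 - 9 = -2)
d(h, k) = 21 (d(h, k) = -21*(-1) = 21)
47331 + d(z(y(-2)), R(15)) = 47331 + 21 = 47352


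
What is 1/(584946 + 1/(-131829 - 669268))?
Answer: 801097/468598485761 ≈ 1.7096e-6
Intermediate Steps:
1/(584946 + 1/(-131829 - 669268)) = 1/(584946 + 1/(-801097)) = 1/(584946 - 1/801097) = 1/(468598485761/801097) = 801097/468598485761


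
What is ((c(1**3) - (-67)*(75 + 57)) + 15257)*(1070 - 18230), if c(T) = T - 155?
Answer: -410930520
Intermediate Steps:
c(T) = -155 + T
((c(1**3) - (-67)*(75 + 57)) + 15257)*(1070 - 18230) = (((-155 + 1**3) - (-67)*(75 + 57)) + 15257)*(1070 - 18230) = (((-155 + 1) - (-67)*132) + 15257)*(-17160) = ((-154 - 1*(-8844)) + 15257)*(-17160) = ((-154 + 8844) + 15257)*(-17160) = (8690 + 15257)*(-17160) = 23947*(-17160) = -410930520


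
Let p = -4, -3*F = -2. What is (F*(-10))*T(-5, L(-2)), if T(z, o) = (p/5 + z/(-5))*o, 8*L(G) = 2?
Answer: -⅓ ≈ -0.33333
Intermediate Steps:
F = ⅔ (F = -⅓*(-2) = ⅔ ≈ 0.66667)
L(G) = ¼ (L(G) = (⅛)*2 = ¼)
T(z, o) = o*(-⅘ - z/5) (T(z, o) = (-4/5 + z/(-5))*o = (-4*⅕ + z*(-⅕))*o = (-⅘ - z/5)*o = o*(-⅘ - z/5))
(F*(-10))*T(-5, L(-2)) = ((⅔)*(-10))*(-⅕*¼*(4 - 5)) = -(-4)*(-1)/(3*4) = -20/3*1/20 = -⅓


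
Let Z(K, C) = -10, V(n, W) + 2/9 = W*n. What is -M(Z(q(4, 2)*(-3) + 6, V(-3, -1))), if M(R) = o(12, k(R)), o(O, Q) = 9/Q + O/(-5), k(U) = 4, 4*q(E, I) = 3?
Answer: 3/20 ≈ 0.15000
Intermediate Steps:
q(E, I) = 3/4 (q(E, I) = (1/4)*3 = 3/4)
V(n, W) = -2/9 + W*n
o(O, Q) = 9/Q - O/5 (o(O, Q) = 9/Q + O*(-1/5) = 9/Q - O/5)
M(R) = -3/20 (M(R) = 9/4 - 1/5*12 = 9*(1/4) - 12/5 = 9/4 - 12/5 = -3/20)
-M(Z(q(4, 2)*(-3) + 6, V(-3, -1))) = -1*(-3/20) = 3/20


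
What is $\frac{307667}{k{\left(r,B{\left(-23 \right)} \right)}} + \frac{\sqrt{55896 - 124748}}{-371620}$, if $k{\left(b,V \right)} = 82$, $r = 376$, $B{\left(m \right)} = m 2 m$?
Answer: $\frac{307667}{82} - \frac{i \sqrt{17213}}{185810} \approx 3752.0 - 0.00070609 i$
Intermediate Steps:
$B{\left(m \right)} = 2 m^{2}$ ($B{\left(m \right)} = 2 m m = 2 m^{2}$)
$\frac{307667}{k{\left(r,B{\left(-23 \right)} \right)}} + \frac{\sqrt{55896 - 124748}}{-371620} = \frac{307667}{82} + \frac{\sqrt{55896 - 124748}}{-371620} = 307667 \cdot \frac{1}{82} + \sqrt{-68852} \left(- \frac{1}{371620}\right) = \frac{307667}{82} + 2 i \sqrt{17213} \left(- \frac{1}{371620}\right) = \frac{307667}{82} - \frac{i \sqrt{17213}}{185810}$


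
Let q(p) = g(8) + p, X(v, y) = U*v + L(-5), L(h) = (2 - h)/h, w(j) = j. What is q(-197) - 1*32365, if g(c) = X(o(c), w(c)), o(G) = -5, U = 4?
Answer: -162917/5 ≈ -32583.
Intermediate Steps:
L(h) = (2 - h)/h
X(v, y) = -7/5 + 4*v (X(v, y) = 4*v + (2 - 1*(-5))/(-5) = 4*v - (2 + 5)/5 = 4*v - ⅕*7 = 4*v - 7/5 = -7/5 + 4*v)
g(c) = -107/5 (g(c) = -7/5 + 4*(-5) = -7/5 - 20 = -107/5)
q(p) = -107/5 + p
q(-197) - 1*32365 = (-107/5 - 197) - 1*32365 = -1092/5 - 32365 = -162917/5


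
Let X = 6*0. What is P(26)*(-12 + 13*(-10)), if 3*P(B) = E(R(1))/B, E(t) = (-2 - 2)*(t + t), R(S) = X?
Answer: 0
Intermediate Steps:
X = 0
R(S) = 0
E(t) = -8*t
P(B) = 0 (P(B) = ((-8*0)/B)/3 = (0/B)/3 = (⅓)*0 = 0)
P(26)*(-12 + 13*(-10)) = 0*(-12 + 13*(-10)) = 0*(-12 - 130) = 0*(-142) = 0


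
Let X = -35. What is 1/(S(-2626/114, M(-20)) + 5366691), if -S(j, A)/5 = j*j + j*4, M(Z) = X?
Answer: 3249/17429256034 ≈ 1.8641e-7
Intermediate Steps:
M(Z) = -35
S(j, A) = -20*j - 5*j**2 (S(j, A) = -5*(j*j + j*4) = -5*(j**2 + 4*j) = -20*j - 5*j**2)
1/(S(-2626/114, M(-20)) + 5366691) = 1/(-5*(-2626/114)*(4 - 2626/114) + 5366691) = 1/(-5*(-2626*1/114)*(4 - 2626*1/114) + 5366691) = 1/(-5*(-1313/57)*(4 - 1313/57) + 5366691) = 1/(-5*(-1313/57)*(-1085/57) + 5366691) = 1/(-7123025/3249 + 5366691) = 1/(17429256034/3249) = 3249/17429256034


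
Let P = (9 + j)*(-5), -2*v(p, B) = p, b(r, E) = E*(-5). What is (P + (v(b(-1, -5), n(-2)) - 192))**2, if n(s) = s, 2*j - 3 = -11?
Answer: 210681/4 ≈ 52670.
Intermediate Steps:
j = -4 (j = 3/2 + (1/2)*(-11) = 3/2 - 11/2 = -4)
b(r, E) = -5*E
v(p, B) = -p/2
P = -25 (P = (9 - 4)*(-5) = 5*(-5) = -25)
(P + (v(b(-1, -5), n(-2)) - 192))**2 = (-25 + (-(-5)*(-5)/2 - 192))**2 = (-25 + (-1/2*25 - 192))**2 = (-25 + (-25/2 - 192))**2 = (-25 - 409/2)**2 = (-459/2)**2 = 210681/4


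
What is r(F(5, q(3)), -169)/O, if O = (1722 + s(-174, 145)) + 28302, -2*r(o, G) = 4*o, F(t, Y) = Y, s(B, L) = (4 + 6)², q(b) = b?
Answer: -3/15062 ≈ -0.00019918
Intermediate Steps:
s(B, L) = 100 (s(B, L) = 10² = 100)
r(o, G) = -2*o
O = 30124 (O = (1722 + 100) + 28302 = 1822 + 28302 = 30124)
r(F(5, q(3)), -169)/O = -2*3/30124 = -6*1/30124 = -3/15062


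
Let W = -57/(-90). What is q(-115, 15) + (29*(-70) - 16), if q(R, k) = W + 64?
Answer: -59441/30 ≈ -1981.4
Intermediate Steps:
W = 19/30 (W = -57*(-1/90) = 19/30 ≈ 0.63333)
q(R, k) = 1939/30 (q(R, k) = 19/30 + 64 = 1939/30)
q(-115, 15) + (29*(-70) - 16) = 1939/30 + (29*(-70) - 16) = 1939/30 + (-2030 - 16) = 1939/30 - 2046 = -59441/30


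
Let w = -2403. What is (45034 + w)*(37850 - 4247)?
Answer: 1432529493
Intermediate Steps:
(45034 + w)*(37850 - 4247) = (45034 - 2403)*(37850 - 4247) = 42631*33603 = 1432529493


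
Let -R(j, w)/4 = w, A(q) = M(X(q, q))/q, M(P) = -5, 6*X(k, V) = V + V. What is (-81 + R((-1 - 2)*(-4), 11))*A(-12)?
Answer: -625/12 ≈ -52.083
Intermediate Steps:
X(k, V) = V/3 (X(k, V) = (V + V)/6 = (2*V)/6 = V/3)
A(q) = -5/q
R(j, w) = -4*w
(-81 + R((-1 - 2)*(-4), 11))*A(-12) = (-81 - 4*11)*(-5/(-12)) = (-81 - 44)*(-5*(-1/12)) = -125*5/12 = -625/12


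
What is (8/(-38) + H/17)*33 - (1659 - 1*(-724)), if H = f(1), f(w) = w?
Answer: -771326/323 ≈ -2388.0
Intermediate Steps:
H = 1
(8/(-38) + H/17)*33 - (1659 - 1*(-724)) = (8/(-38) + 1/17)*33 - (1659 - 1*(-724)) = (8*(-1/38) + 1*(1/17))*33 - (1659 + 724) = (-4/19 + 1/17)*33 - 1*2383 = -49/323*33 - 2383 = -1617/323 - 2383 = -771326/323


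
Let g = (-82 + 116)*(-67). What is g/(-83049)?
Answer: 2278/83049 ≈ 0.027430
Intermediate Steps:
g = -2278 (g = 34*(-67) = -2278)
g/(-83049) = -2278/(-83049) = -2278*(-1/83049) = 2278/83049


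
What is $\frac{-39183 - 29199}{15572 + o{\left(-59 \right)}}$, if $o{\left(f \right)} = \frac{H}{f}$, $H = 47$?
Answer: $- \frac{4034538}{918701} \approx -4.3916$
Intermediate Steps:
$o{\left(f \right)} = \frac{47}{f}$
$\frac{-39183 - 29199}{15572 + o{\left(-59 \right)}} = \frac{-39183 - 29199}{15572 + \frac{47}{-59}} = - \frac{68382}{15572 + 47 \left(- \frac{1}{59}\right)} = - \frac{68382}{15572 - \frac{47}{59}} = - \frac{68382}{\frac{918701}{59}} = \left(-68382\right) \frac{59}{918701} = - \frac{4034538}{918701}$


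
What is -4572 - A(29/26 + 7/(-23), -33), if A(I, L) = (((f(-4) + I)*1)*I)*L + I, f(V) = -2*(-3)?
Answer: -1570067153/357604 ≈ -4390.5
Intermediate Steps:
f(V) = 6
A(I, L) = I + I*L*(6 + I) (A(I, L) = (((6 + I)*1)*I)*L + I = ((6 + I)*I)*L + I = (I*(6 + I))*L + I = I*L*(6 + I) + I = I + I*L*(6 + I))
-4572 - A(29/26 + 7/(-23), -33) = -4572 - (29/26 + 7/(-23))*(1 + 6*(-33) + (29/26 + 7/(-23))*(-33)) = -4572 - (29*(1/26) + 7*(-1/23))*(1 - 198 + (29*(1/26) + 7*(-1/23))*(-33)) = -4572 - (29/26 - 7/23)*(1 - 198 + (29/26 - 7/23)*(-33)) = -4572 - 485*(1 - 198 + (485/598)*(-33))/598 = -4572 - 485*(1 - 198 - 16005/598)/598 = -4572 - 485*(-133811)/(598*598) = -4572 - 1*(-64898335/357604) = -4572 + 64898335/357604 = -1570067153/357604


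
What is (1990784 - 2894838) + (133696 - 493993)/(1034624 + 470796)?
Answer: -194425904711/215060 ≈ -9.0405e+5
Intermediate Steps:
(1990784 - 2894838) + (133696 - 493993)/(1034624 + 470796) = -904054 - 360297/1505420 = -904054 - 360297*1/1505420 = -904054 - 51471/215060 = -194425904711/215060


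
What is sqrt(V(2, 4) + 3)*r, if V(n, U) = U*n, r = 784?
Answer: 784*sqrt(11) ≈ 2600.2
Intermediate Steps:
sqrt(V(2, 4) + 3)*r = sqrt(4*2 + 3)*784 = sqrt(8 + 3)*784 = sqrt(11)*784 = 784*sqrt(11)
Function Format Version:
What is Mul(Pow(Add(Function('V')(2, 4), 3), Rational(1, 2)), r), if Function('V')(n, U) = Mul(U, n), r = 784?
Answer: Mul(784, Pow(11, Rational(1, 2))) ≈ 2600.2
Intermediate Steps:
Mul(Pow(Add(Function('V')(2, 4), 3), Rational(1, 2)), r) = Mul(Pow(Add(Mul(4, 2), 3), Rational(1, 2)), 784) = Mul(Pow(Add(8, 3), Rational(1, 2)), 784) = Mul(Pow(11, Rational(1, 2)), 784) = Mul(784, Pow(11, Rational(1, 2)))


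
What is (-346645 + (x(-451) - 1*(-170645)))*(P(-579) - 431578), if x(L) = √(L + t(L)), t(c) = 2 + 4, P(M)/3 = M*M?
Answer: -101049520000 + 574145*I*√445 ≈ -1.0105e+11 + 1.2112e+7*I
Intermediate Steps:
P(M) = 3*M² (P(M) = 3*(M*M) = 3*M²)
t(c) = 6
x(L) = √(6 + L) (x(L) = √(L + 6) = √(6 + L))
(-346645 + (x(-451) - 1*(-170645)))*(P(-579) - 431578) = (-346645 + (√(6 - 451) - 1*(-170645)))*(3*(-579)² - 431578) = (-346645 + (√(-445) + 170645))*(3*335241 - 431578) = (-346645 + (I*√445 + 170645))*(1005723 - 431578) = (-346645 + (170645 + I*√445))*574145 = (-176000 + I*√445)*574145 = -101049520000 + 574145*I*√445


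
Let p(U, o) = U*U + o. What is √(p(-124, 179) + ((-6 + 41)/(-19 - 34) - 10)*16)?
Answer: 5*√1728595/53 ≈ 124.03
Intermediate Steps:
p(U, o) = o + U² (p(U, o) = U² + o = o + U²)
√(p(-124, 179) + ((-6 + 41)/(-19 - 34) - 10)*16) = √((179 + (-124)²) + ((-6 + 41)/(-19 - 34) - 10)*16) = √((179 + 15376) + (35/(-53) - 10)*16) = √(15555 + (35*(-1/53) - 10)*16) = √(15555 + (-35/53 - 10)*16) = √(15555 - 565/53*16) = √(15555 - 9040/53) = √(815375/53) = 5*√1728595/53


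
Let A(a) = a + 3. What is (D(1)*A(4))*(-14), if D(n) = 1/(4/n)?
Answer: -49/2 ≈ -24.500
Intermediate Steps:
A(a) = 3 + a
D(n) = n/4
(D(1)*A(4))*(-14) = (((¼)*1)*(3 + 4))*(-14) = ((¼)*7)*(-14) = (7/4)*(-14) = -49/2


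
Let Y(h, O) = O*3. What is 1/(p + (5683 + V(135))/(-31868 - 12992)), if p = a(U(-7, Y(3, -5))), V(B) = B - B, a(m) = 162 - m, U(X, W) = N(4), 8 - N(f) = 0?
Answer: 44860/6902757 ≈ 0.0064989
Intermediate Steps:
N(f) = 8 (N(f) = 8 - 1*0 = 8 + 0 = 8)
Y(h, O) = 3*O
U(X, W) = 8
V(B) = 0
p = 154 (p = 162 - 1*8 = 162 - 8 = 154)
1/(p + (5683 + V(135))/(-31868 - 12992)) = 1/(154 + (5683 + 0)/(-31868 - 12992)) = 1/(154 + 5683/(-44860)) = 1/(154 + 5683*(-1/44860)) = 1/(154 - 5683/44860) = 1/(6902757/44860) = 44860/6902757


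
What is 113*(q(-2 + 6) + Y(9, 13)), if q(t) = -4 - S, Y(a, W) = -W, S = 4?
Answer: -2373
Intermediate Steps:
q(t) = -8 (q(t) = -4 - 1*4 = -4 - 4 = -8)
113*(q(-2 + 6) + Y(9, 13)) = 113*(-8 - 1*13) = 113*(-8 - 13) = 113*(-21) = -2373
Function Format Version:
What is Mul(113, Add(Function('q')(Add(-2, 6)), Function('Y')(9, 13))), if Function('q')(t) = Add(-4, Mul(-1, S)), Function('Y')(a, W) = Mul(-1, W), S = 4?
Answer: -2373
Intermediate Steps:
Function('q')(t) = -8 (Function('q')(t) = Add(-4, Mul(-1, 4)) = Add(-4, -4) = -8)
Mul(113, Add(Function('q')(Add(-2, 6)), Function('Y')(9, 13))) = Mul(113, Add(-8, Mul(-1, 13))) = Mul(113, Add(-8, -13)) = Mul(113, -21) = -2373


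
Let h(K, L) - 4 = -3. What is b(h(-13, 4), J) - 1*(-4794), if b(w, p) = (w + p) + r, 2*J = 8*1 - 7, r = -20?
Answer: 9551/2 ≈ 4775.5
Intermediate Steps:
h(K, L) = 1 (h(K, L) = 4 - 3 = 1)
J = ½ (J = (8*1 - 7)/2 = (8 - 7)/2 = (½)*1 = ½ ≈ 0.50000)
b(w, p) = -20 + p + w (b(w, p) = (w + p) - 20 = (p + w) - 20 = -20 + p + w)
b(h(-13, 4), J) - 1*(-4794) = (-20 + ½ + 1) - 1*(-4794) = -37/2 + 4794 = 9551/2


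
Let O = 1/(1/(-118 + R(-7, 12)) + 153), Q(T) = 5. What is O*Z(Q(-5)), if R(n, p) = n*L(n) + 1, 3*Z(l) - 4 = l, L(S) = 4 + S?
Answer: 288/14687 ≈ 0.019609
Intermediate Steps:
Z(l) = 4/3 + l/3
R(n, p) = 1 + n*(4 + n) (R(n, p) = n*(4 + n) + 1 = 1 + n*(4 + n))
O = 96/14687 (O = 1/(1/(-118 + (1 - 7*(4 - 7))) + 153) = 1/(1/(-118 + (1 - 7*(-3))) + 153) = 1/(1/(-118 + (1 + 21)) + 153) = 1/(1/(-118 + 22) + 153) = 1/(1/(-96) + 153) = 1/(-1/96 + 153) = 1/(14687/96) = 96/14687 ≈ 0.0065364)
O*Z(Q(-5)) = 96*(4/3 + (⅓)*5)/14687 = 96*(4/3 + 5/3)/14687 = (96/14687)*3 = 288/14687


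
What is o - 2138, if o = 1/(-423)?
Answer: -904375/423 ≈ -2138.0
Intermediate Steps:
o = -1/423 ≈ -0.0023641
o - 2138 = -1/423 - 2138 = -904375/423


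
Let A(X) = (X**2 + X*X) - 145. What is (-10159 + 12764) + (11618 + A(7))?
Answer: 14176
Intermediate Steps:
A(X) = -145 + 2*X**2 (A(X) = (X**2 + X**2) - 145 = 2*X**2 - 145 = -145 + 2*X**2)
(-10159 + 12764) + (11618 + A(7)) = (-10159 + 12764) + (11618 + (-145 + 2*7**2)) = 2605 + (11618 + (-145 + 2*49)) = 2605 + (11618 + (-145 + 98)) = 2605 + (11618 - 47) = 2605 + 11571 = 14176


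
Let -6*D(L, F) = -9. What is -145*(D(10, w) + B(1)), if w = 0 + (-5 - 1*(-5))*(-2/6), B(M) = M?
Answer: -725/2 ≈ -362.50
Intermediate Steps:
w = 0 (w = 0 + (-5 + 5)*(-2*⅙) = 0 + 0*(-⅓) = 0 + 0 = 0)
D(L, F) = 3/2 (D(L, F) = -⅙*(-9) = 3/2)
-145*(D(10, w) + B(1)) = -145*(3/2 + 1) = -145*5/2 = -725/2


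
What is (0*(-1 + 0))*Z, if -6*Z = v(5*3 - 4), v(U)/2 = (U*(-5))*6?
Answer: 0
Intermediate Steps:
v(U) = -60*U (v(U) = 2*((U*(-5))*6) = 2*(-5*U*6) = 2*(-30*U) = -60*U)
Z = 110 (Z = -(-10)*(5*3 - 4) = -(-10)*(15 - 4) = -(-10)*11 = -1/6*(-660) = 110)
(0*(-1 + 0))*Z = (0*(-1 + 0))*110 = (0*(-1))*110 = 0*110 = 0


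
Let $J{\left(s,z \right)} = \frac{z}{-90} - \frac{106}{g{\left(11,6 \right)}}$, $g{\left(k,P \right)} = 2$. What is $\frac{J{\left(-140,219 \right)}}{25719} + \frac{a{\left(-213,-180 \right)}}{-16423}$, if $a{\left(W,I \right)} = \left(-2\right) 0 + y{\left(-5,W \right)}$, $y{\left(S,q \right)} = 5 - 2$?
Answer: $- \frac{29626159}{12671494110} \approx -0.002338$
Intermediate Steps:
$y{\left(S,q \right)} = 3$ ($y{\left(S,q \right)} = 5 - 2 = 3$)
$J{\left(s,z \right)} = -53 - \frac{z}{90}$ ($J{\left(s,z \right)} = \frac{z}{-90} - \frac{106}{2} = z \left(- \frac{1}{90}\right) - 53 = - \frac{z}{90} - 53 = -53 - \frac{z}{90}$)
$a{\left(W,I \right)} = 3$ ($a{\left(W,I \right)} = \left(-2\right) 0 + 3 = 0 + 3 = 3$)
$\frac{J{\left(-140,219 \right)}}{25719} + \frac{a{\left(-213,-180 \right)}}{-16423} = \frac{-53 - \frac{73}{30}}{25719} + \frac{3}{-16423} = \left(-53 - \frac{73}{30}\right) \frac{1}{25719} + 3 \left(- \frac{1}{16423}\right) = \left(- \frac{1663}{30}\right) \frac{1}{25719} - \frac{3}{16423} = - \frac{1663}{771570} - \frac{3}{16423} = - \frac{29626159}{12671494110}$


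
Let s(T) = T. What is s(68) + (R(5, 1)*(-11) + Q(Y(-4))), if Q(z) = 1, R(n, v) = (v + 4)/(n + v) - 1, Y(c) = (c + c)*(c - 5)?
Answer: 425/6 ≈ 70.833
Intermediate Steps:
Y(c) = 2*c*(-5 + c) (Y(c) = (2*c)*(-5 + c) = 2*c*(-5 + c))
R(n, v) = -1 + (4 + v)/(n + v) (R(n, v) = (4 + v)/(n + v) - 1 = -1 + (4 + v)/(n + v))
s(68) + (R(5, 1)*(-11) + Q(Y(-4))) = 68 + (((4 - 1*5)/(5 + 1))*(-11) + 1) = 68 + (((4 - 5)/6)*(-11) + 1) = 68 + (((1/6)*(-1))*(-11) + 1) = 68 + (-1/6*(-11) + 1) = 68 + (11/6 + 1) = 68 + 17/6 = 425/6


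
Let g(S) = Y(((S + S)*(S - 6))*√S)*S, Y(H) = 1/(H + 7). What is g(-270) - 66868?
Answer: 2*(-14949010080*√30 + 234173*I)/(-7*I + 447120*√30) ≈ -66868.0 + 0.00011025*I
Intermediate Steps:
Y(H) = 1/(7 + H)
g(S) = S/(7 + 2*S^(3/2)*(-6 + S)) (g(S) = S/(7 + ((S + S)*(S - 6))*√S) = S/(7 + ((2*S)*(-6 + S))*√S) = S/(7 + (2*S*(-6 + S))*√S) = S/(7 + 2*S^(3/2)*(-6 + S)))
g(-270) - 66868 = -270/(7 + 2*(-270)^(3/2)*(-6 - 270)) - 66868 = -270/(7 + 2*(-810*I*√30)*(-276)) - 66868 = -270/(7 + 447120*I*√30) - 66868 = -66868 - 270/(7 + 447120*I*√30)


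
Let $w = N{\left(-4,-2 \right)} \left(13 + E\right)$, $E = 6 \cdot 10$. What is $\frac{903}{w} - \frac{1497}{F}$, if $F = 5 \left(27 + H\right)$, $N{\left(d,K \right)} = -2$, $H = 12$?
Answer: $- \frac{131549}{9490} \approx -13.862$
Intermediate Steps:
$E = 60$
$F = 195$ ($F = 5 \left(27 + 12\right) = 5 \cdot 39 = 195$)
$w = -146$ ($w = - 2 \left(13 + 60\right) = \left(-2\right) 73 = -146$)
$\frac{903}{w} - \frac{1497}{F} = \frac{903}{-146} - \frac{1497}{195} = 903 \left(- \frac{1}{146}\right) - \frac{499}{65} = - \frac{903}{146} - \frac{499}{65} = - \frac{131549}{9490}$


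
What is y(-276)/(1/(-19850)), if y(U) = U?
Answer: 5478600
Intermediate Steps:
y(-276)/(1/(-19850)) = -276/(1/(-19850)) = -276/(-1/19850) = -276*(-19850) = 5478600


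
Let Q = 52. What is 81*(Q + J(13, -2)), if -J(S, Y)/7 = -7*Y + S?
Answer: -11097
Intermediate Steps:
J(S, Y) = -7*S + 49*Y (J(S, Y) = -7*(-7*Y + S) = -7*(S - 7*Y) = -7*S + 49*Y)
81*(Q + J(13, -2)) = 81*(52 + (-7*13 + 49*(-2))) = 81*(52 + (-91 - 98)) = 81*(52 - 189) = 81*(-137) = -11097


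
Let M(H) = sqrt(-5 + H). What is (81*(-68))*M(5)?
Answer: 0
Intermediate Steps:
(81*(-68))*M(5) = (81*(-68))*sqrt(-5 + 5) = -5508*sqrt(0) = -5508*0 = 0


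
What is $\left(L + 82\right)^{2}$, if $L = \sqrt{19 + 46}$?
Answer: $\left(82 + \sqrt{65}\right)^{2} \approx 8111.2$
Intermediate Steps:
$L = \sqrt{65} \approx 8.0623$
$\left(L + 82\right)^{2} = \left(\sqrt{65} + 82\right)^{2} = \left(82 + \sqrt{65}\right)^{2}$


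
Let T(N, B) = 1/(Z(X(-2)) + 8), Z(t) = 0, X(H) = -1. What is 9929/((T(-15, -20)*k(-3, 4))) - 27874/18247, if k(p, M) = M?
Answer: 362321052/18247 ≈ 19856.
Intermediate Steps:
T(N, B) = ⅛ (T(N, B) = 1/(0 + 8) = 1/8 = ⅛)
9929/((T(-15, -20)*k(-3, 4))) - 27874/18247 = 9929/(((⅛)*4)) - 27874/18247 = 9929/(½) - 27874*1/18247 = 9929*2 - 27874/18247 = 19858 - 27874/18247 = 362321052/18247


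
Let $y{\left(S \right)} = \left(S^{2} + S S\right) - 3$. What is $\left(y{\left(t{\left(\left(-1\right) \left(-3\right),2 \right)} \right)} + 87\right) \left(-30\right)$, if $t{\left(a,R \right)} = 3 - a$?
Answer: $-2520$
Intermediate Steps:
$y{\left(S \right)} = -3 + 2 S^{2}$ ($y{\left(S \right)} = \left(S^{2} + S^{2}\right) - 3 = 2 S^{2} - 3 = -3 + 2 S^{2}$)
$\left(y{\left(t{\left(\left(-1\right) \left(-3\right),2 \right)} \right)} + 87\right) \left(-30\right) = \left(\left(-3 + 2 \left(3 - \left(-1\right) \left(-3\right)\right)^{2}\right) + 87\right) \left(-30\right) = \left(\left(-3 + 2 \left(3 - 3\right)^{2}\right) + 87\right) \left(-30\right) = \left(\left(-3 + 2 \cdot 0^{2}\right) + 87\right) \left(-30\right) = \left(\left(-3 + 2 \cdot 0\right) + 87\right) \left(-30\right) = \left(\left(-3 + 0\right) + 87\right) \left(-30\right) = \left(-3 + 87\right) \left(-30\right) = 84 \left(-30\right) = -2520$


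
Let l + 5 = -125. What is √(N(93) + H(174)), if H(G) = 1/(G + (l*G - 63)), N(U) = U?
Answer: 2*√1308858334/7503 ≈ 9.6436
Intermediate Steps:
l = -130 (l = -5 - 125 = -130)
H(G) = 1/(-63 - 129*G) (H(G) = 1/(G + (-130*G - 63)) = 1/(G + (-63 - 130*G)) = 1/(-63 - 129*G))
√(N(93) + H(174)) = √(93 + 1/(3*(-21 - 43*174))) = √(93 + 1/(3*(-21 - 7482))) = √(93 + (⅓)/(-7503)) = √(93 + (⅓)*(-1/7503)) = √(93 - 1/22509) = √(2093336/22509) = 2*√1308858334/7503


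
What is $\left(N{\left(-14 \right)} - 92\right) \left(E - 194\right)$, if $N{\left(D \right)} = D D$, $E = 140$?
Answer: $-5616$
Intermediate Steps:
$N{\left(D \right)} = D^{2}$
$\left(N{\left(-14 \right)} - 92\right) \left(E - 194\right) = \left(\left(-14\right)^{2} - 92\right) \left(140 - 194\right) = \left(196 - 92\right) \left(-54\right) = 104 \left(-54\right) = -5616$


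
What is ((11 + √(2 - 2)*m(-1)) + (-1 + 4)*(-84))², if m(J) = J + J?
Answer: 58081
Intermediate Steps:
m(J) = 2*J
((11 + √(2 - 2)*m(-1)) + (-1 + 4)*(-84))² = ((11 + √(2 - 2)*(2*(-1))) + (-1 + 4)*(-84))² = ((11 + √0*(-2)) + 3*(-84))² = ((11 + 0*(-2)) - 252)² = ((11 + 0) - 252)² = (11 - 252)² = (-241)² = 58081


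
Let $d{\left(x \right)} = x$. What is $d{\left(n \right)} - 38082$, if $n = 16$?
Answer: $-38066$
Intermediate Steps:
$d{\left(n \right)} - 38082 = 16 - 38082 = -38066$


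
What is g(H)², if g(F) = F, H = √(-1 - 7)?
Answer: -8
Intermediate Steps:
H = 2*I*√2 (H = √(-8) = 2*I*√2 ≈ 2.8284*I)
g(H)² = (2*I*√2)² = -8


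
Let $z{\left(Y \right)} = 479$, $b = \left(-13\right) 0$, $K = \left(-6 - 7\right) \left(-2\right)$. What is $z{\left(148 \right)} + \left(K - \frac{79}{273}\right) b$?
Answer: $479$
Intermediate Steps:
$K = 26$ ($K = \left(-13\right) \left(-2\right) = 26$)
$b = 0$
$z{\left(148 \right)} + \left(K - \frac{79}{273}\right) b = 479 + \left(26 - \frac{79}{273}\right) 0 = 479 + \frac{7019}{273} \cdot 0 = 479 + 0 = 479$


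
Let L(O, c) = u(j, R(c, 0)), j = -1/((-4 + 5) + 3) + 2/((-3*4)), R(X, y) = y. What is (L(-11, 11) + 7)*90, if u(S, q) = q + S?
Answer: 1185/2 ≈ 592.50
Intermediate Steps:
j = -5/12 (j = -1/(1 + 3) + 2/(-12) = -1/4 + 2*(-1/12) = -1*1/4 - 1/6 = -1/4 - 1/6 = -5/12 ≈ -0.41667)
u(S, q) = S + q
L(O, c) = -5/12 (L(O, c) = -5/12 + 0 = -5/12)
(L(-11, 11) + 7)*90 = (-5/12 + 7)*90 = (79/12)*90 = 1185/2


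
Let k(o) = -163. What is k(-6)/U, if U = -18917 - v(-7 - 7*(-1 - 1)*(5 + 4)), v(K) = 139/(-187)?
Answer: 30481/3537340 ≈ 0.0086169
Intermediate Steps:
v(K) = -139/187 (v(K) = 139*(-1/187) = -139/187)
U = -3537340/187 (U = -18917 - 1*(-139/187) = -18917 + 139/187 = -3537340/187 ≈ -18916.)
k(-6)/U = -163/(-3537340/187) = -163*(-187/3537340) = 30481/3537340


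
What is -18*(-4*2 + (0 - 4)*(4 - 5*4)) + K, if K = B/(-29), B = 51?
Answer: -29283/29 ≈ -1009.8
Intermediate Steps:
K = -51/29 (K = 51/(-29) = 51*(-1/29) = -51/29 ≈ -1.7586)
-18*(-4*2 + (0 - 4)*(4 - 5*4)) + K = -18*(-4*2 + (0 - 4)*(4 - 5*4)) - 51/29 = -18*(-8 - 4*(4 - 20)) - 51/29 = -18*(-8 - 4*(-16)) - 51/29 = -18*(-8 + 64) - 51/29 = -18*56 - 51/29 = -1008 - 51/29 = -29283/29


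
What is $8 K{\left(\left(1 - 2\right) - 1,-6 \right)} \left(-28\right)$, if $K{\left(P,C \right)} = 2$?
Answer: $-448$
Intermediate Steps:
$8 K{\left(\left(1 - 2\right) - 1,-6 \right)} \left(-28\right) = 8 \cdot 2 \left(-28\right) = 16 \left(-28\right) = -448$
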